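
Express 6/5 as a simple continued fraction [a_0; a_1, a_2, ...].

[1; 5]

Run the Euclidean algorithm on 6 and 5; the successive quotients are the partial quotients a_0, a_1, ... (each step inverts the fractional part left over by the previous one):
  6 = 1*5 + 1, so a_0 = 1.
  5 = 5*1 + 0, so a_1 = 5.
The remainder reaches 0 after 2 divisions, so the expansion has 2 partial quotients, read off in order.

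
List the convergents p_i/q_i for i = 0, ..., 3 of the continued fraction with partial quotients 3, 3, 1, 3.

Using the convergent recurrence p_i = a_i*p_{i-1} + p_{i-2}, q_i = a_i*q_{i-1} + q_{i-2} with p_{-2}=0, p_{-1}=1, q_{-2}=1, q_{-1}=0:
  i=0: a_0=3, p_0 = 3*1 + 0 = 3, q_0 = 3*0 + 1 = 1.
  i=1: a_1=3, p_1 = 3*3 + 1 = 10, q_1 = 3*1 + 0 = 3.
  i=2: a_2=1, p_2 = 1*10 + 3 = 13, q_2 = 1*3 + 1 = 4.
  i=3: a_3=3, p_3 = 3*13 + 10 = 49, q_3 = 3*4 + 3 = 15.

3/1, 10/3, 13/4, 49/15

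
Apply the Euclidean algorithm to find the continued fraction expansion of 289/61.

[4; 1, 2, 1, 4, 3]

Run the Euclidean algorithm on 289 and 61; the successive quotients are the partial quotients a_0, a_1, ... (each step inverts the fractional part left over by the previous one):
  289 = 4*61 + 45, so a_0 = 4.
  61 = 1*45 + 16, so a_1 = 1.
  45 = 2*16 + 13, so a_2 = 2.
  16 = 1*13 + 3, so a_3 = 1.
  13 = 4*3 + 1, so a_4 = 4.
  3 = 3*1 + 0, so a_5 = 3.
The remainder reaches 0 after 6 divisions, so the expansion has 6 partial quotients, read off in order.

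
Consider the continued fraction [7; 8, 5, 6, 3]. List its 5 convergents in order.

Using the convergent recurrence p_i = a_i*p_{i-1} + p_{i-2}, q_i = a_i*q_{i-1} + q_{i-2} with p_{-2}=0, p_{-1}=1, q_{-2}=1, q_{-1}=0:
  i=0: a_0=7, p_0 = 7*1 + 0 = 7, q_0 = 7*0 + 1 = 1.
  i=1: a_1=8, p_1 = 8*7 + 1 = 57, q_1 = 8*1 + 0 = 8.
  i=2: a_2=5, p_2 = 5*57 + 7 = 292, q_2 = 5*8 + 1 = 41.
  i=3: a_3=6, p_3 = 6*292 + 57 = 1809, q_3 = 6*41 + 8 = 254.
  i=4: a_4=3, p_4 = 3*1809 + 292 = 5719, q_4 = 3*254 + 41 = 803.

7/1, 57/8, 292/41, 1809/254, 5719/803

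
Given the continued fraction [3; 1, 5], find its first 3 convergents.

3/1, 4/1, 23/6

Using the convergent recurrence p_i = a_i*p_{i-1} + p_{i-2}, q_i = a_i*q_{i-1} + q_{i-2} with p_{-2}=0, p_{-1}=1, q_{-2}=1, q_{-1}=0:
  i=0: a_0=3, p_0 = 3*1 + 0 = 3, q_0 = 3*0 + 1 = 1.
  i=1: a_1=1, p_1 = 1*3 + 1 = 4, q_1 = 1*1 + 0 = 1.
  i=2: a_2=5, p_2 = 5*4 + 3 = 23, q_2 = 5*1 + 1 = 6.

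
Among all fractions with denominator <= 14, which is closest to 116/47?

32/13

Expand x = 116/47 as a continued fraction with the Euclidean algorithm:
  116 = 2*47 + 22, so a_0 = 2.
  47 = 2*22 + 3, so a_1 = 2.
  22 = 7*3 + 1, so a_2 = 7.
  3 = 3*1 + 0, so a_3 = 3.
so x = [2; 2, 7, 3].
Convergents (p_i = a_i*p_{i-1} + p_{i-2}, q_i = a_i*q_{i-1} + q_{i-2} with p_{-2}=0, p_{-1}=1, q_{-2}=1, q_{-1}=0), until the denominator exceeds 14:
  i=0: a_0=2, p_0 = 2*1 + 0 = 2, q_0 = 2*0 + 1 = 1.
  i=1: a_1=2, p_1 = 2*2 + 1 = 5, q_1 = 2*1 + 0 = 2.
  i=2: a_2=7, p_2 = 7*5 + 2 = 37, q_2 = 7*2 + 1 = 15.
q_2 = 15 > 14, so the last convergent with denominator <= 14 is p_1/q_1 = 5/2.
The closest fraction with denominator <= 14 is either p_1/q_1 or the intermediate fraction (k*p_1 + p_0)/(k*q_1 + q_0) with the largest k >= 1 whose denominator stays <= 14; these approach x as k grows, and every other convergent or intermediate fraction in range is farther away.
Largest k: floor((14 - q_0)/q_1) = floor((14 - 1)/2) = 6.
That gives (6*5 + 2)/(6*2 + 1) = 32/13.
Compare the errors: |x - 5/2| = |116*2 - 5*47|/(47*2) = 3/94, and |x - 32/13| = |116*13 - 32*47|/(47*13) = 4/611.
Cross-multiplying, 4*94 = 376 < 1833 = 3*611, so 4/611 is smaller: the intermediate fraction 32/13 is closer to x than 5/2.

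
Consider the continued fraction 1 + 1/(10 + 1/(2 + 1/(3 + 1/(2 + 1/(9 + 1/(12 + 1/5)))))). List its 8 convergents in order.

Using the convergent recurrence p_i = a_i*p_{i-1} + p_{i-2}, q_i = a_i*q_{i-1} + q_{i-2} with p_{-2}=0, p_{-1}=1, q_{-2}=1, q_{-1}=0:
  i=0: a_0=1, p_0 = 1*1 + 0 = 1, q_0 = 1*0 + 1 = 1.
  i=1: a_1=10, p_1 = 10*1 + 1 = 11, q_1 = 10*1 + 0 = 10.
  i=2: a_2=2, p_2 = 2*11 + 1 = 23, q_2 = 2*10 + 1 = 21.
  i=3: a_3=3, p_3 = 3*23 + 11 = 80, q_3 = 3*21 + 10 = 73.
  i=4: a_4=2, p_4 = 2*80 + 23 = 183, q_4 = 2*73 + 21 = 167.
  i=5: a_5=9, p_5 = 9*183 + 80 = 1727, q_5 = 9*167 + 73 = 1576.
  i=6: a_6=12, p_6 = 12*1727 + 183 = 20907, q_6 = 12*1576 + 167 = 19079.
  i=7: a_7=5, p_7 = 5*20907 + 1727 = 106262, q_7 = 5*19079 + 1576 = 96971.

1/1, 11/10, 23/21, 80/73, 183/167, 1727/1576, 20907/19079, 106262/96971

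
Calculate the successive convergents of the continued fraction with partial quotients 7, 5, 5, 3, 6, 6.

7/1, 36/5, 187/26, 597/83, 3769/524, 23211/3227

Using the convergent recurrence p_i = a_i*p_{i-1} + p_{i-2}, q_i = a_i*q_{i-1} + q_{i-2} with p_{-2}=0, p_{-1}=1, q_{-2}=1, q_{-1}=0:
  i=0: a_0=7, p_0 = 7*1 + 0 = 7, q_0 = 7*0 + 1 = 1.
  i=1: a_1=5, p_1 = 5*7 + 1 = 36, q_1 = 5*1 + 0 = 5.
  i=2: a_2=5, p_2 = 5*36 + 7 = 187, q_2 = 5*5 + 1 = 26.
  i=3: a_3=3, p_3 = 3*187 + 36 = 597, q_3 = 3*26 + 5 = 83.
  i=4: a_4=6, p_4 = 6*597 + 187 = 3769, q_4 = 6*83 + 26 = 524.
  i=5: a_5=6, p_5 = 6*3769 + 597 = 23211, q_5 = 6*524 + 83 = 3227.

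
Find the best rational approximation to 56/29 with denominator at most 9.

17/9

Expand x = 56/29 as a continued fraction with the Euclidean algorithm:
  56 = 1*29 + 27, so a_0 = 1.
  29 = 1*27 + 2, so a_1 = 1.
  27 = 13*2 + 1, so a_2 = 13.
  2 = 2*1 + 0, so a_3 = 2.
so x = [1; 1, 13, 2].
Convergents (p_i = a_i*p_{i-1} + p_{i-2}, q_i = a_i*q_{i-1} + q_{i-2} with p_{-2}=0, p_{-1}=1, q_{-2}=1, q_{-1}=0), until the denominator exceeds 9:
  i=0: a_0=1, p_0 = 1*1 + 0 = 1, q_0 = 1*0 + 1 = 1.
  i=1: a_1=1, p_1 = 1*1 + 1 = 2, q_1 = 1*1 + 0 = 1.
  i=2: a_2=13, p_2 = 13*2 + 1 = 27, q_2 = 13*1 + 1 = 14.
q_2 = 14 > 9, so the last convergent with denominator <= 9 is p_1/q_1 = 2/1.
The closest fraction with denominator <= 9 is either p_1/q_1 or the intermediate fraction (k*p_1 + p_0)/(k*q_1 + q_0) with the largest k >= 1 whose denominator stays <= 9; these approach x as k grows, and every other convergent or intermediate fraction in range is farther away.
Largest k: floor((9 - q_0)/q_1) = floor((9 - 1)/1) = 8.
That gives (8*2 + 1)/(8*1 + 1) = 17/9.
Compare the errors: |x - 2/1| = |56*1 - 2*29|/(29*1) = 2/29, and |x - 17/9| = |56*9 - 17*29|/(29*9) = 11/261.
Cross-multiplying, 11*29 = 319 < 522 = 2*261, so 11/261 is smaller: the intermediate fraction 17/9 is closer to x than 2/1.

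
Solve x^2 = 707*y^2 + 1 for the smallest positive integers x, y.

First expand sqrt(707) as a continued fraction. With x_i = (sqrt(707) + m_i)/d_i and (m_0, d_0) = (0, 1): a_0 = floor(sqrt(707)) = 26, since 26^2 = 676 <= 707 < 729 = 27^2.
Iterate m_{i+1} = d_i*a_i - m_i, d_{i+1} = (707 - m_{i+1}^2)/d_i, a_{i+1} = floor((a_0 + m_{i+1})/d_{i+1}):
  m_1 = 1*26 - 0 = 26, d_1 = (707 - 26^2)/1 = 31/1 = 31, a_1 = floor((26 + 26)/31) = 1.
  m_2 = 31*1 - 26 = 5, d_2 = (707 - 5^2)/31 = 682/31 = 22, a_2 = floor((26 + 5)/22) = 1.
  m_3 = 22*1 - 5 = 17, d_3 = (707 - 17^2)/22 = 418/22 = 19, a_3 = floor((26 + 17)/19) = 2.
  m_4 = 19*2 - 17 = 21, d_4 = (707 - 21^2)/19 = 266/19 = 14, a_4 = floor((26 + 21)/14) = 3.
  m_5 = 14*3 - 21 = 21, d_5 = (707 - 21^2)/14 = 266/14 = 19, a_5 = floor((26 + 21)/19) = 2.
  m_6 = 19*2 - 21 = 17, d_6 = (707 - 17^2)/19 = 418/19 = 22, a_6 = floor((26 + 17)/22) = 1.
  m_7 = 22*1 - 17 = 5, d_7 = (707 - 5^2)/22 = 682/22 = 31, a_7 = floor((26 + 5)/31) = 1.
  m_8 = 31*1 - 5 = 26, d_8 = (707 - 26^2)/31 = 31/31 = 1, a_8 = floor((26 + 26)/1) = 52.
  m_9 = 1*52 - 26 = 26, d_9 = (707 - 26^2)/1 = 31/1 = 31: (m_9, d_9) = (m_1, d_1) = (26, 31), so from here the quotients repeat a_1, ..., a_8; the period length is 8.
So sqrt(707) = [26; (1, 1, 2, 3, 2, 1, 1, 52)] with period length k = 8.
k is even, so the fundamental solution of x^2 - 707y^2 = 1 is (p_{k-1}, q_{k-1}) = (p_7, q_7); compute convergents through index 7.
Convergents (p_i = a_i*p_{i-1} + p_{i-2}, q_i = a_i*q_{i-1} + q_{i-2} with p_{-2}=0, p_{-1}=1, q_{-2}=1, q_{-1}=0):
  i=0: a_0=26, p_0 = 26*1 + 0 = 26, q_0 = 26*0 + 1 = 1.
  i=1: a_1=1, p_1 = 1*26 + 1 = 27, q_1 = 1*1 + 0 = 1.
  i=2: a_2=1, p_2 = 1*27 + 26 = 53, q_2 = 1*1 + 1 = 2.
  i=3: a_3=2, p_3 = 2*53 + 27 = 133, q_3 = 2*2 + 1 = 5.
  i=4: a_4=3, p_4 = 3*133 + 53 = 452, q_4 = 3*5 + 2 = 17.
  i=5: a_5=2, p_5 = 2*452 + 133 = 1037, q_5 = 2*17 + 5 = 39.
  i=6: a_6=1, p_6 = 1*1037 + 452 = 1489, q_6 = 1*39 + 17 = 56.
  i=7: a_7=1, p_7 = 1*1489 + 1037 = 2526, q_7 = 1*56 + 39 = 95.
Check: 2526^2 - 707*95^2 = 6380676 - 6380675 = 1, so (x, y) = (2526, 95) solves the equation, and by the theorem it is the least positive solution.

(x, y) = (2526, 95)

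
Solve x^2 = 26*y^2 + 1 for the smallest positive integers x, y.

First expand sqrt(26) as a continued fraction. With x_i = (sqrt(26) + m_i)/d_i and (m_0, d_0) = (0, 1): a_0 = floor(sqrt(26)) = 5, since 5^2 = 25 <= 26 < 36 = 6^2.
Iterate m_{i+1} = d_i*a_i - m_i, d_{i+1} = (26 - m_{i+1}^2)/d_i, a_{i+1} = floor((a_0 + m_{i+1})/d_{i+1}):
  m_1 = 1*5 - 0 = 5, d_1 = (26 - 5^2)/1 = 1/1 = 1, a_1 = floor((5 + 5)/1) = 10.
  m_2 = 1*10 - 5 = 5, d_2 = (26 - 5^2)/1 = 1/1 = 1: (m_2, d_2) = (m_1, d_1) = (5, 1), so from here the quotient a_1 repeats; the period length is 1.
So sqrt(26) = [5; (10)] with period length k = 1.
k is odd, so (p_{k-1}, q_{k-1}) only solves x^2 - 26y^2 = -1 and the fundamental solution of x^2 - 26y^2 = 1 is (p_{2k-1}, q_{2k-1}) = (p_1, q_1); compute convergents through index 1, running through the period twice.
Convergents (p_i = a_i*p_{i-1} + p_{i-2}, q_i = a_i*q_{i-1} + q_{i-2} with p_{-2}=0, p_{-1}=1, q_{-2}=1, q_{-1}=0):
  i=0: a_0=5, p_0 = 5*1 + 0 = 5, q_0 = 5*0 + 1 = 1.
  i=1: a_1=10, p_1 = 10*5 + 1 = 51, q_1 = 10*1 + 0 = 10.
Indeed p_0^2 - 26*q_0^2 = 25 - 26 = -1, not +1.
Check: 51^2 - 26*10^2 = 2601 - 2600 = 1, so (x, y) = (51, 10) solves the equation, and by the theorem it is the least positive solution.

(x, y) = (51, 10)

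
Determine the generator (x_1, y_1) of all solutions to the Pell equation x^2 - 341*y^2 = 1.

First expand sqrt(341) as a continued fraction. With x_i = (sqrt(341) + m_i)/d_i and (m_0, d_0) = (0, 1): a_0 = floor(sqrt(341)) = 18, since 18^2 = 324 <= 341 < 361 = 19^2.
Iterate m_{i+1} = d_i*a_i - m_i, d_{i+1} = (341 - m_{i+1}^2)/d_i, a_{i+1} = floor((a_0 + m_{i+1})/d_{i+1}):
  m_1 = 1*18 - 0 = 18, d_1 = (341 - 18^2)/1 = 17/1 = 17, a_1 = floor((18 + 18)/17) = 2.
  m_2 = 17*2 - 18 = 16, d_2 = (341 - 16^2)/17 = 85/17 = 5, a_2 = floor((18 + 16)/5) = 6.
  m_3 = 5*6 - 16 = 14, d_3 = (341 - 14^2)/5 = 145/5 = 29, a_3 = floor((18 + 14)/29) = 1.
  m_4 = 29*1 - 14 = 15, d_4 = (341 - 15^2)/29 = 116/29 = 4, a_4 = floor((18 + 15)/4) = 8.
  m_5 = 4*8 - 15 = 17, d_5 = (341 - 17^2)/4 = 52/4 = 13, a_5 = floor((18 + 17)/13) = 2.
  m_6 = 13*2 - 17 = 9, d_6 = (341 - 9^2)/13 = 260/13 = 20, a_6 = floor((18 + 9)/20) = 1.
  m_7 = 20*1 - 9 = 11, d_7 = (341 - 11^2)/20 = 220/20 = 11, a_7 = floor((18 + 11)/11) = 2.
  m_8 = 11*2 - 11 = 11, d_8 = (341 - 11^2)/11 = 220/11 = 20, a_8 = floor((18 + 11)/20) = 1.
  m_9 = 20*1 - 11 = 9, d_9 = (341 - 9^2)/20 = 260/20 = 13, a_9 = floor((18 + 9)/13) = 2.
  m_10 = 13*2 - 9 = 17, d_10 = (341 - 17^2)/13 = 52/13 = 4, a_10 = floor((18 + 17)/4) = 8.
  m_11 = 4*8 - 17 = 15, d_11 = (341 - 15^2)/4 = 116/4 = 29, a_11 = floor((18 + 15)/29) = 1.
  m_12 = 29*1 - 15 = 14, d_12 = (341 - 14^2)/29 = 145/29 = 5, a_12 = floor((18 + 14)/5) = 6.
  m_13 = 5*6 - 14 = 16, d_13 = (341 - 16^2)/5 = 85/5 = 17, a_13 = floor((18 + 16)/17) = 2.
  m_14 = 17*2 - 16 = 18, d_14 = (341 - 18^2)/17 = 17/17 = 1, a_14 = floor((18 + 18)/1) = 36.
  m_15 = 1*36 - 18 = 18, d_15 = (341 - 18^2)/1 = 17/1 = 17: (m_15, d_15) = (m_1, d_1) = (18, 17), so from here the quotients repeat a_1, ..., a_14; the period length is 14.
So sqrt(341) = [18; (2, 6, 1, 8, 2, 1, 2, 1, 2, 8, 1, 6, 2, 36)] with period length k = 14.
k is even, so the fundamental solution of x^2 - 341y^2 = 1 is (p_{k-1}, q_{k-1}) = (p_13, q_13); compute convergents through index 13.
Convergents (p_i = a_i*p_{i-1} + p_{i-2}, q_i = a_i*q_{i-1} + q_{i-2} with p_{-2}=0, p_{-1}=1, q_{-2}=1, q_{-1}=0):
  i=0: a_0=18, p_0 = 18*1 + 0 = 18, q_0 = 18*0 + 1 = 1.
  i=1: a_1=2, p_1 = 2*18 + 1 = 37, q_1 = 2*1 + 0 = 2.
  i=2: a_2=6, p_2 = 6*37 + 18 = 240, q_2 = 6*2 + 1 = 13.
  i=3: a_3=1, p_3 = 1*240 + 37 = 277, q_3 = 1*13 + 2 = 15.
  i=4: a_4=8, p_4 = 8*277 + 240 = 2456, q_4 = 8*15 + 13 = 133.
  i=5: a_5=2, p_5 = 2*2456 + 277 = 5189, q_5 = 2*133 + 15 = 281.
  i=6: a_6=1, p_6 = 1*5189 + 2456 = 7645, q_6 = 1*281 + 133 = 414.
  i=7: a_7=2, p_7 = 2*7645 + 5189 = 20479, q_7 = 2*414 + 281 = 1109.
  i=8: a_8=1, p_8 = 1*20479 + 7645 = 28124, q_8 = 1*1109 + 414 = 1523.
  i=9: a_9=2, p_9 = 2*28124 + 20479 = 76727, q_9 = 2*1523 + 1109 = 4155.
  i=10: a_10=8, p_10 = 8*76727 + 28124 = 641940, q_10 = 8*4155 + 1523 = 34763.
  i=11: a_11=1, p_11 = 1*641940 + 76727 = 718667, q_11 = 1*34763 + 4155 = 38918.
  i=12: a_12=6, p_12 = 6*718667 + 641940 = 4953942, q_12 = 6*38918 + 34763 = 268271.
  i=13: a_13=2, p_13 = 2*4953942 + 718667 = 10626551, q_13 = 2*268271 + 38918 = 575460.
Check: 10626551^2 - 341*575460^2 = 112923586155601 - 112923586155600 = 1, so (x, y) = (10626551, 575460) solves the equation, and by the theorem it is the least positive solution.

(x, y) = (10626551, 575460)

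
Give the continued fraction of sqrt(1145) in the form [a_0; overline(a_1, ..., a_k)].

[33; overline(1, 5, 5, 1, 66)]

Write x_i = (sqrt(1145) + m_i)/d_i with (m_0, d_0) = (0, 1). a_0 = floor(sqrt(1145)) = 33, since 33^2 = 1089 <= 1145 < 1156 = 34^2.
Iterate m_{i+1} = d_i*a_i - m_i, d_{i+1} = (1145 - m_{i+1}^2)/d_i, a_{i+1} = floor((a_0 + m_{i+1})/d_{i+1}):
  m_1 = 1*33 - 0 = 33, d_1 = (1145 - 33^2)/1 = 56/1 = 56, a_1 = floor((33 + 33)/56) = 1.
  m_2 = 56*1 - 33 = 23, d_2 = (1145 - 23^2)/56 = 616/56 = 11, a_2 = floor((33 + 23)/11) = 5.
  m_3 = 11*5 - 23 = 32, d_3 = (1145 - 32^2)/11 = 121/11 = 11, a_3 = floor((33 + 32)/11) = 5.
  m_4 = 11*5 - 32 = 23, d_4 = (1145 - 23^2)/11 = 616/11 = 56, a_4 = floor((33 + 23)/56) = 1.
  m_5 = 56*1 - 23 = 33, d_5 = (1145 - 33^2)/56 = 56/56 = 1, a_5 = floor((33 + 33)/1) = 66.
  m_6 = 1*66 - 33 = 33, d_6 = (1145 - 33^2)/1 = 56/1 = 56: (m_6, d_6) = (m_1, d_1) = (33, 56), so from here the quotients repeat a_1, ..., a_5; the period length is 5.
Hence the expansion of sqrt(1145) is a_0 = 33 followed by the repeating block 1, 5, 5, 1, 66 (period 5).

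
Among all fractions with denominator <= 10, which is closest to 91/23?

Expand x = 91/23 as a continued fraction with the Euclidean algorithm:
  91 = 3*23 + 22, so a_0 = 3.
  23 = 1*22 + 1, so a_1 = 1.
  22 = 22*1 + 0, so a_2 = 22.
so x = [3; 1, 22].
Convergents (p_i = a_i*p_{i-1} + p_{i-2}, q_i = a_i*q_{i-1} + q_{i-2} with p_{-2}=0, p_{-1}=1, q_{-2}=1, q_{-1}=0), until the denominator exceeds 10:
  i=0: a_0=3, p_0 = 3*1 + 0 = 3, q_0 = 3*0 + 1 = 1.
  i=1: a_1=1, p_1 = 1*3 + 1 = 4, q_1 = 1*1 + 0 = 1.
  i=2: a_2=22, p_2 = 22*4 + 3 = 91, q_2 = 22*1 + 1 = 23.
q_2 = 23 > 10, so the last convergent with denominator <= 10 is p_1/q_1 = 4/1.
The closest fraction with denominator <= 10 is either p_1/q_1 or the intermediate fraction (k*p_1 + p_0)/(k*q_1 + q_0) with the largest k >= 1 whose denominator stays <= 10; these approach x as k grows, and every other convergent or intermediate fraction in range is farther away.
Largest k: floor((10 - q_0)/q_1) = floor((10 - 1)/1) = 9.
That gives (9*4 + 3)/(9*1 + 1) = 39/10.
Compare the errors: |x - 4/1| = |91*1 - 4*23|/(23*1) = 1/23, and |x - 39/10| = |91*10 - 39*23|/(23*10) = 13/230.
Cross-multiplying, 1*230 = 230 < 299 = 13*23, so 1/23 is smaller: the convergent 4/1 is closer to x than 39/10.

4/1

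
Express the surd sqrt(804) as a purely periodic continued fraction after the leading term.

Write x_i = (sqrt(804) + m_i)/d_i with (m_0, d_0) = (0, 1). a_0 = floor(sqrt(804)) = 28, since 28^2 = 784 <= 804 < 841 = 29^2.
Iterate m_{i+1} = d_i*a_i - m_i, d_{i+1} = (804 - m_{i+1}^2)/d_i, a_{i+1} = floor((a_0 + m_{i+1})/d_{i+1}):
  m_1 = 1*28 - 0 = 28, d_1 = (804 - 28^2)/1 = 20/1 = 20, a_1 = floor((28 + 28)/20) = 2.
  m_2 = 20*2 - 28 = 12, d_2 = (804 - 12^2)/20 = 660/20 = 33, a_2 = floor((28 + 12)/33) = 1.
  m_3 = 33*1 - 12 = 21, d_3 = (804 - 21^2)/33 = 363/33 = 11, a_3 = floor((28 + 21)/11) = 4.
  m_4 = 11*4 - 21 = 23, d_4 = (804 - 23^2)/11 = 275/11 = 25, a_4 = floor((28 + 23)/25) = 2.
  m_5 = 25*2 - 23 = 27, d_5 = (804 - 27^2)/25 = 75/25 = 3, a_5 = floor((28 + 27)/3) = 18.
  m_6 = 3*18 - 27 = 27, d_6 = (804 - 27^2)/3 = 75/3 = 25, a_6 = floor((28 + 27)/25) = 2.
  m_7 = 25*2 - 27 = 23, d_7 = (804 - 23^2)/25 = 275/25 = 11, a_7 = floor((28 + 23)/11) = 4.
  m_8 = 11*4 - 23 = 21, d_8 = (804 - 21^2)/11 = 363/11 = 33, a_8 = floor((28 + 21)/33) = 1.
  m_9 = 33*1 - 21 = 12, d_9 = (804 - 12^2)/33 = 660/33 = 20, a_9 = floor((28 + 12)/20) = 2.
  m_10 = 20*2 - 12 = 28, d_10 = (804 - 28^2)/20 = 20/20 = 1, a_10 = floor((28 + 28)/1) = 56.
  m_11 = 1*56 - 28 = 28, d_11 = (804 - 28^2)/1 = 20/1 = 20: (m_11, d_11) = (m_1, d_1) = (28, 20), so from here the quotients repeat a_1, ..., a_10; the period length is 10.
Hence the expansion of sqrt(804) is a_0 = 28 followed by the repeating block 2, 1, 4, 2, 18, 2, 4, 1, 2, 56 (period 10).

[28; (2, 1, 4, 2, 18, 2, 4, 1, 2, 56)]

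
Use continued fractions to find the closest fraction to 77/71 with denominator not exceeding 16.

13/12

Expand x = 77/71 as a continued fraction with the Euclidean algorithm:
  77 = 1*71 + 6, so a_0 = 1.
  71 = 11*6 + 5, so a_1 = 11.
  6 = 1*5 + 1, so a_2 = 1.
  5 = 5*1 + 0, so a_3 = 5.
so x = [1; 11, 1, 5].
Convergents (p_i = a_i*p_{i-1} + p_{i-2}, q_i = a_i*q_{i-1} + q_{i-2} with p_{-2}=0, p_{-1}=1, q_{-2}=1, q_{-1}=0), until the denominator exceeds 16:
  i=0: a_0=1, p_0 = 1*1 + 0 = 1, q_0 = 1*0 + 1 = 1.
  i=1: a_1=11, p_1 = 11*1 + 1 = 12, q_1 = 11*1 + 0 = 11.
  i=2: a_2=1, p_2 = 1*12 + 1 = 13, q_2 = 1*11 + 1 = 12.
  i=3: a_3=5, p_3 = 5*13 + 12 = 77, q_3 = 5*12 + 11 = 71.
q_3 = 71 > 16, so the last convergent with denominator <= 16 is p_2/q_2 = 13/12.
The closest fraction with denominator <= 16 is either p_2/q_2 or the intermediate fraction (k*p_2 + p_1)/(k*q_2 + q_1) with the largest k >= 1 whose denominator stays <= 16; these approach x as k grows, and every other convergent or intermediate fraction in range is farther away.
Largest k: floor((16 - q_1)/q_2) = floor((16 - 11)/12) = 0.
Since k = 0, no intermediate fraction beyond p_2/q_2 has denominator <= 16, so the convergent 13/12 is the closest (its error is |77*12 - 13*71|/(71*12) = 1/852).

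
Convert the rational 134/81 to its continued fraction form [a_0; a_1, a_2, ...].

Run the Euclidean algorithm on 134 and 81; the successive quotients are the partial quotients a_0, a_1, ... (each step inverts the fractional part left over by the previous one):
  134 = 1*81 + 53, so a_0 = 1.
  81 = 1*53 + 28, so a_1 = 1.
  53 = 1*28 + 25, so a_2 = 1.
  28 = 1*25 + 3, so a_3 = 1.
  25 = 8*3 + 1, so a_4 = 8.
  3 = 3*1 + 0, so a_5 = 3.
The remainder reaches 0 after 6 divisions, so the expansion has 6 partial quotients, read off in order.

[1; 1, 1, 1, 8, 3]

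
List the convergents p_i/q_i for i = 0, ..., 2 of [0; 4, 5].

0/1, 1/4, 5/21

Using the convergent recurrence p_i = a_i*p_{i-1} + p_{i-2}, q_i = a_i*q_{i-1} + q_{i-2} with p_{-2}=0, p_{-1}=1, q_{-2}=1, q_{-1}=0:
  i=0: a_0=0, p_0 = 0*1 + 0 = 0, q_0 = 0*0 + 1 = 1.
  i=1: a_1=4, p_1 = 4*0 + 1 = 1, q_1 = 4*1 + 0 = 4.
  i=2: a_2=5, p_2 = 5*1 + 0 = 5, q_2 = 5*4 + 1 = 21.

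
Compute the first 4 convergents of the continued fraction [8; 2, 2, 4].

Using the convergent recurrence p_i = a_i*p_{i-1} + p_{i-2}, q_i = a_i*q_{i-1} + q_{i-2} with p_{-2}=0, p_{-1}=1, q_{-2}=1, q_{-1}=0:
  i=0: a_0=8, p_0 = 8*1 + 0 = 8, q_0 = 8*0 + 1 = 1.
  i=1: a_1=2, p_1 = 2*8 + 1 = 17, q_1 = 2*1 + 0 = 2.
  i=2: a_2=2, p_2 = 2*17 + 8 = 42, q_2 = 2*2 + 1 = 5.
  i=3: a_3=4, p_3 = 4*42 + 17 = 185, q_3 = 4*5 + 2 = 22.

8/1, 17/2, 42/5, 185/22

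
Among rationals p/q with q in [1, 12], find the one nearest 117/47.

5/2

Expand x = 117/47 as a continued fraction with the Euclidean algorithm:
  117 = 2*47 + 23, so a_0 = 2.
  47 = 2*23 + 1, so a_1 = 2.
  23 = 23*1 + 0, so a_2 = 23.
so x = [2; 2, 23].
Convergents (p_i = a_i*p_{i-1} + p_{i-2}, q_i = a_i*q_{i-1} + q_{i-2} with p_{-2}=0, p_{-1}=1, q_{-2}=1, q_{-1}=0), until the denominator exceeds 12:
  i=0: a_0=2, p_0 = 2*1 + 0 = 2, q_0 = 2*0 + 1 = 1.
  i=1: a_1=2, p_1 = 2*2 + 1 = 5, q_1 = 2*1 + 0 = 2.
  i=2: a_2=23, p_2 = 23*5 + 2 = 117, q_2 = 23*2 + 1 = 47.
q_2 = 47 > 12, so the last convergent with denominator <= 12 is p_1/q_1 = 5/2.
The closest fraction with denominator <= 12 is either p_1/q_1 or the intermediate fraction (k*p_1 + p_0)/(k*q_1 + q_0) with the largest k >= 1 whose denominator stays <= 12; these approach x as k grows, and every other convergent or intermediate fraction in range is farther away.
Largest k: floor((12 - q_0)/q_1) = floor((12 - 1)/2) = 5.
That gives (5*5 + 2)/(5*2 + 1) = 27/11.
Compare the errors: |x - 5/2| = |117*2 - 5*47|/(47*2) = 1/94, and |x - 27/11| = |117*11 - 27*47|/(47*11) = 18/517.
Cross-multiplying, 1*517 = 517 < 1692 = 18*94, so 1/94 is smaller: the convergent 5/2 is closer to x than 27/11.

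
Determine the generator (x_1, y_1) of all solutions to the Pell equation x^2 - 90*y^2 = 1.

(x, y) = (19, 2)

First expand sqrt(90) as a continued fraction. With x_i = (sqrt(90) + m_i)/d_i and (m_0, d_0) = (0, 1): a_0 = floor(sqrt(90)) = 9, since 9^2 = 81 <= 90 < 100 = 10^2.
Iterate m_{i+1} = d_i*a_i - m_i, d_{i+1} = (90 - m_{i+1}^2)/d_i, a_{i+1} = floor((a_0 + m_{i+1})/d_{i+1}):
  m_1 = 1*9 - 0 = 9, d_1 = (90 - 9^2)/1 = 9/1 = 9, a_1 = floor((9 + 9)/9) = 2.
  m_2 = 9*2 - 9 = 9, d_2 = (90 - 9^2)/9 = 9/9 = 1, a_2 = floor((9 + 9)/1) = 18.
  m_3 = 1*18 - 9 = 9, d_3 = (90 - 9^2)/1 = 9/1 = 9: (m_3, d_3) = (m_1, d_1) = (9, 9), so from here the quotients repeat a_1, a_2; the period length is 2.
So sqrt(90) = [9; (2, 18)] with period length k = 2.
k is even, so the fundamental solution of x^2 - 90y^2 = 1 is (p_{k-1}, q_{k-1}) = (p_1, q_1); compute convergents through index 1.
Convergents (p_i = a_i*p_{i-1} + p_{i-2}, q_i = a_i*q_{i-1} + q_{i-2} with p_{-2}=0, p_{-1}=1, q_{-2}=1, q_{-1}=0):
  i=0: a_0=9, p_0 = 9*1 + 0 = 9, q_0 = 9*0 + 1 = 1.
  i=1: a_1=2, p_1 = 2*9 + 1 = 19, q_1 = 2*1 + 0 = 2.
Check: 19^2 - 90*2^2 = 361 - 360 = 1, so (x, y) = (19, 2) solves the equation, and by the theorem it is the least positive solution.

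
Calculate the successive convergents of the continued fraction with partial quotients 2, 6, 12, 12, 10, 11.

Using the convergent recurrence p_i = a_i*p_{i-1} + p_{i-2}, q_i = a_i*q_{i-1} + q_{i-2} with p_{-2}=0, p_{-1}=1, q_{-2}=1, q_{-1}=0:
  i=0: a_0=2, p_0 = 2*1 + 0 = 2, q_0 = 2*0 + 1 = 1.
  i=1: a_1=6, p_1 = 6*2 + 1 = 13, q_1 = 6*1 + 0 = 6.
  i=2: a_2=12, p_2 = 12*13 + 2 = 158, q_2 = 12*6 + 1 = 73.
  i=3: a_3=12, p_3 = 12*158 + 13 = 1909, q_3 = 12*73 + 6 = 882.
  i=4: a_4=10, p_4 = 10*1909 + 158 = 19248, q_4 = 10*882 + 73 = 8893.
  i=5: a_5=11, p_5 = 11*19248 + 1909 = 213637, q_5 = 11*8893 + 882 = 98705.

2/1, 13/6, 158/73, 1909/882, 19248/8893, 213637/98705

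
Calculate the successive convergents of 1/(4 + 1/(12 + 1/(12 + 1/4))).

Using the convergent recurrence p_i = a_i*p_{i-1} + p_{i-2}, q_i = a_i*q_{i-1} + q_{i-2} with p_{-2}=0, p_{-1}=1, q_{-2}=1, q_{-1}=0:
  i=0: a_0=0, p_0 = 0*1 + 0 = 0, q_0 = 0*0 + 1 = 1.
  i=1: a_1=4, p_1 = 4*0 + 1 = 1, q_1 = 4*1 + 0 = 4.
  i=2: a_2=12, p_2 = 12*1 + 0 = 12, q_2 = 12*4 + 1 = 49.
  i=3: a_3=12, p_3 = 12*12 + 1 = 145, q_3 = 12*49 + 4 = 592.
  i=4: a_4=4, p_4 = 4*145 + 12 = 592, q_4 = 4*592 + 49 = 2417.

0/1, 1/4, 12/49, 145/592, 592/2417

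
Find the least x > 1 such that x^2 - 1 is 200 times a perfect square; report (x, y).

(x, y) = (99, 7)

First expand sqrt(200) as a continued fraction. With x_i = (sqrt(200) + m_i)/d_i and (m_0, d_0) = (0, 1): a_0 = floor(sqrt(200)) = 14, since 14^2 = 196 <= 200 < 225 = 15^2.
Iterate m_{i+1} = d_i*a_i - m_i, d_{i+1} = (200 - m_{i+1}^2)/d_i, a_{i+1} = floor((a_0 + m_{i+1})/d_{i+1}):
  m_1 = 1*14 - 0 = 14, d_1 = (200 - 14^2)/1 = 4/1 = 4, a_1 = floor((14 + 14)/4) = 7.
  m_2 = 4*7 - 14 = 14, d_2 = (200 - 14^2)/4 = 4/4 = 1, a_2 = floor((14 + 14)/1) = 28.
  m_3 = 1*28 - 14 = 14, d_3 = (200 - 14^2)/1 = 4/1 = 4: (m_3, d_3) = (m_1, d_1) = (14, 4), so from here the quotients repeat a_1, a_2; the period length is 2.
So sqrt(200) = [14; (7, 28)] with period length k = 2.
k is even, so the fundamental solution of x^2 - 200y^2 = 1 is (p_{k-1}, q_{k-1}) = (p_1, q_1); compute convergents through index 1.
Convergents (p_i = a_i*p_{i-1} + p_{i-2}, q_i = a_i*q_{i-1} + q_{i-2} with p_{-2}=0, p_{-1}=1, q_{-2}=1, q_{-1}=0):
  i=0: a_0=14, p_0 = 14*1 + 0 = 14, q_0 = 14*0 + 1 = 1.
  i=1: a_1=7, p_1 = 7*14 + 1 = 99, q_1 = 7*1 + 0 = 7.
Check: 99^2 - 200*7^2 = 9801 - 9800 = 1, so (x, y) = (99, 7) solves the equation, and by the theorem it is the least positive solution.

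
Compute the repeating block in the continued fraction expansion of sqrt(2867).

Write x_i = (sqrt(2867) + m_i)/d_i with (m_0, d_0) = (0, 1). a_0 = floor(sqrt(2867)) = 53, since 53^2 = 2809 <= 2867 < 2916 = 54^2.
Iterate m_{i+1} = d_i*a_i - m_i, d_{i+1} = (2867 - m_{i+1}^2)/d_i, a_{i+1} = floor((a_0 + m_{i+1})/d_{i+1}):
  m_1 = 1*53 - 0 = 53, d_1 = (2867 - 53^2)/1 = 58/1 = 58, a_1 = floor((53 + 53)/58) = 1.
  m_2 = 58*1 - 53 = 5, d_2 = (2867 - 5^2)/58 = 2842/58 = 49, a_2 = floor((53 + 5)/49) = 1.
  m_3 = 49*1 - 5 = 44, d_3 = (2867 - 44^2)/49 = 931/49 = 19, a_3 = floor((53 + 44)/19) = 5.
  m_4 = 19*5 - 44 = 51, d_4 = (2867 - 51^2)/19 = 266/19 = 14, a_4 = floor((53 + 51)/14) = 7.
  m_5 = 14*7 - 51 = 47, d_5 = (2867 - 47^2)/14 = 658/14 = 47, a_5 = floor((53 + 47)/47) = 2.
  m_6 = 47*2 - 47 = 47, d_6 = (2867 - 47^2)/47 = 658/47 = 14, a_6 = floor((53 + 47)/14) = 7.
  m_7 = 14*7 - 47 = 51, d_7 = (2867 - 51^2)/14 = 266/14 = 19, a_7 = floor((53 + 51)/19) = 5.
  m_8 = 19*5 - 51 = 44, d_8 = (2867 - 44^2)/19 = 931/19 = 49, a_8 = floor((53 + 44)/49) = 1.
  m_9 = 49*1 - 44 = 5, d_9 = (2867 - 5^2)/49 = 2842/49 = 58, a_9 = floor((53 + 5)/58) = 1.
  m_10 = 58*1 - 5 = 53, d_10 = (2867 - 53^2)/58 = 58/58 = 1, a_10 = floor((53 + 53)/1) = 106.
  m_11 = 1*106 - 53 = 53, d_11 = (2867 - 53^2)/1 = 58/1 = 58: (m_11, d_11) = (m_1, d_1) = (53, 58), so from here the quotients repeat a_1, ..., a_10; the period length is 10.
Hence the expansion of sqrt(2867) is a_0 = 53 followed by the repeating block 1, 1, 5, 7, 2, 7, 5, 1, 1, 106 (period 10).

[53; (1, 1, 5, 7, 2, 7, 5, 1, 1, 106)]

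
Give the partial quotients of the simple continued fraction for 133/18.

[7; 2, 1, 1, 3]

Run the Euclidean algorithm on 133 and 18; the successive quotients are the partial quotients a_0, a_1, ... (each step inverts the fractional part left over by the previous one):
  133 = 7*18 + 7, so a_0 = 7.
  18 = 2*7 + 4, so a_1 = 2.
  7 = 1*4 + 3, so a_2 = 1.
  4 = 1*3 + 1, so a_3 = 1.
  3 = 3*1 + 0, so a_4 = 3.
The remainder reaches 0 after 5 divisions, so the expansion has 5 partial quotients, read off in order.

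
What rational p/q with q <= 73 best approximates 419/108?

225/58

Expand x = 419/108 as a continued fraction with the Euclidean algorithm:
  419 = 3*108 + 95, so a_0 = 3.
  108 = 1*95 + 13, so a_1 = 1.
  95 = 7*13 + 4, so a_2 = 7.
  13 = 3*4 + 1, so a_3 = 3.
  4 = 4*1 + 0, so a_4 = 4.
so x = [3; 1, 7, 3, 4].
Convergents (p_i = a_i*p_{i-1} + p_{i-2}, q_i = a_i*q_{i-1} + q_{i-2} with p_{-2}=0, p_{-1}=1, q_{-2}=1, q_{-1}=0), until the denominator exceeds 73:
  i=0: a_0=3, p_0 = 3*1 + 0 = 3, q_0 = 3*0 + 1 = 1.
  i=1: a_1=1, p_1 = 1*3 + 1 = 4, q_1 = 1*1 + 0 = 1.
  i=2: a_2=7, p_2 = 7*4 + 3 = 31, q_2 = 7*1 + 1 = 8.
  i=3: a_3=3, p_3 = 3*31 + 4 = 97, q_3 = 3*8 + 1 = 25.
  i=4: a_4=4, p_4 = 4*97 + 31 = 419, q_4 = 4*25 + 8 = 108.
q_4 = 108 > 73, so the last convergent with denominator <= 73 is p_3/q_3 = 97/25.
The closest fraction with denominator <= 73 is either p_3/q_3 or the intermediate fraction (k*p_3 + p_2)/(k*q_3 + q_2) with the largest k >= 1 whose denominator stays <= 73; these approach x as k grows, and every other convergent or intermediate fraction in range is farther away.
Largest k: floor((73 - q_2)/q_3) = floor((73 - 8)/25) = 2.
That gives (2*97 + 31)/(2*25 + 8) = 225/58.
Compare the errors: |x - 97/25| = |419*25 - 97*108|/(108*25) = 1/2700, and |x - 225/58| = |419*58 - 225*108|/(108*58) = 2/6264.
Cross-multiplying, 2*2700 = 5400 < 6264 = 1*6264, so 2/6264 is smaller: the intermediate fraction 225/58 is closer to x than 97/25.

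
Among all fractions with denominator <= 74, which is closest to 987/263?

274/73

Expand x = 987/263 as a continued fraction with the Euclidean algorithm:
  987 = 3*263 + 198, so a_0 = 3.
  263 = 1*198 + 65, so a_1 = 1.
  198 = 3*65 + 3, so a_2 = 3.
  65 = 21*3 + 2, so a_3 = 21.
  3 = 1*2 + 1, so a_4 = 1.
  2 = 2*1 + 0, so a_5 = 2.
so x = [3; 1, 3, 21, 1, 2].
Convergents (p_i = a_i*p_{i-1} + p_{i-2}, q_i = a_i*q_{i-1} + q_{i-2} with p_{-2}=0, p_{-1}=1, q_{-2}=1, q_{-1}=0), until the denominator exceeds 74:
  i=0: a_0=3, p_0 = 3*1 + 0 = 3, q_0 = 3*0 + 1 = 1.
  i=1: a_1=1, p_1 = 1*3 + 1 = 4, q_1 = 1*1 + 0 = 1.
  i=2: a_2=3, p_2 = 3*4 + 3 = 15, q_2 = 3*1 + 1 = 4.
  i=3: a_3=21, p_3 = 21*15 + 4 = 319, q_3 = 21*4 + 1 = 85.
q_3 = 85 > 74, so the last convergent with denominator <= 74 is p_2/q_2 = 15/4.
The closest fraction with denominator <= 74 is either p_2/q_2 or the intermediate fraction (k*p_2 + p_1)/(k*q_2 + q_1) with the largest k >= 1 whose denominator stays <= 74; these approach x as k grows, and every other convergent or intermediate fraction in range is farther away.
Largest k: floor((74 - q_1)/q_2) = floor((74 - 1)/4) = 18.
That gives (18*15 + 4)/(18*4 + 1) = 274/73.
Compare the errors: |x - 15/4| = |987*4 - 15*263|/(263*4) = 3/1052, and |x - 274/73| = |987*73 - 274*263|/(263*73) = 11/19199.
Cross-multiplying, 11*1052 = 11572 < 57597 = 3*19199, so 11/19199 is smaller: the intermediate fraction 274/73 is closer to x than 15/4.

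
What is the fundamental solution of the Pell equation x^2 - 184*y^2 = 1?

(x, y) = (24335, 1794)

First expand sqrt(184) as a continued fraction. With x_i = (sqrt(184) + m_i)/d_i and (m_0, d_0) = (0, 1): a_0 = floor(sqrt(184)) = 13, since 13^2 = 169 <= 184 < 196 = 14^2.
Iterate m_{i+1} = d_i*a_i - m_i, d_{i+1} = (184 - m_{i+1}^2)/d_i, a_{i+1} = floor((a_0 + m_{i+1})/d_{i+1}):
  m_1 = 1*13 - 0 = 13, d_1 = (184 - 13^2)/1 = 15/1 = 15, a_1 = floor((13 + 13)/15) = 1.
  m_2 = 15*1 - 13 = 2, d_2 = (184 - 2^2)/15 = 180/15 = 12, a_2 = floor((13 + 2)/12) = 1.
  m_3 = 12*1 - 2 = 10, d_3 = (184 - 10^2)/12 = 84/12 = 7, a_3 = floor((13 + 10)/7) = 3.
  m_4 = 7*3 - 10 = 11, d_4 = (184 - 11^2)/7 = 63/7 = 9, a_4 = floor((13 + 11)/9) = 2.
  m_5 = 9*2 - 11 = 7, d_5 = (184 - 7^2)/9 = 135/9 = 15, a_5 = floor((13 + 7)/15) = 1.
  m_6 = 15*1 - 7 = 8, d_6 = (184 - 8^2)/15 = 120/15 = 8, a_6 = floor((13 + 8)/8) = 2.
  m_7 = 8*2 - 8 = 8, d_7 = (184 - 8^2)/8 = 120/8 = 15, a_7 = floor((13 + 8)/15) = 1.
  m_8 = 15*1 - 8 = 7, d_8 = (184 - 7^2)/15 = 135/15 = 9, a_8 = floor((13 + 7)/9) = 2.
  m_9 = 9*2 - 7 = 11, d_9 = (184 - 11^2)/9 = 63/9 = 7, a_9 = floor((13 + 11)/7) = 3.
  m_10 = 7*3 - 11 = 10, d_10 = (184 - 10^2)/7 = 84/7 = 12, a_10 = floor((13 + 10)/12) = 1.
  m_11 = 12*1 - 10 = 2, d_11 = (184 - 2^2)/12 = 180/12 = 15, a_11 = floor((13 + 2)/15) = 1.
  m_12 = 15*1 - 2 = 13, d_12 = (184 - 13^2)/15 = 15/15 = 1, a_12 = floor((13 + 13)/1) = 26.
  m_13 = 1*26 - 13 = 13, d_13 = (184 - 13^2)/1 = 15/1 = 15: (m_13, d_13) = (m_1, d_1) = (13, 15), so from here the quotients repeat a_1, ..., a_12; the period length is 12.
So sqrt(184) = [13; (1, 1, 3, 2, 1, 2, 1, 2, 3, 1, 1, 26)] with period length k = 12.
k is even, so the fundamental solution of x^2 - 184y^2 = 1 is (p_{k-1}, q_{k-1}) = (p_11, q_11); compute convergents through index 11.
Convergents (p_i = a_i*p_{i-1} + p_{i-2}, q_i = a_i*q_{i-1} + q_{i-2} with p_{-2}=0, p_{-1}=1, q_{-2}=1, q_{-1}=0):
  i=0: a_0=13, p_0 = 13*1 + 0 = 13, q_0 = 13*0 + 1 = 1.
  i=1: a_1=1, p_1 = 1*13 + 1 = 14, q_1 = 1*1 + 0 = 1.
  i=2: a_2=1, p_2 = 1*14 + 13 = 27, q_2 = 1*1 + 1 = 2.
  i=3: a_3=3, p_3 = 3*27 + 14 = 95, q_3 = 3*2 + 1 = 7.
  i=4: a_4=2, p_4 = 2*95 + 27 = 217, q_4 = 2*7 + 2 = 16.
  i=5: a_5=1, p_5 = 1*217 + 95 = 312, q_5 = 1*16 + 7 = 23.
  i=6: a_6=2, p_6 = 2*312 + 217 = 841, q_6 = 2*23 + 16 = 62.
  i=7: a_7=1, p_7 = 1*841 + 312 = 1153, q_7 = 1*62 + 23 = 85.
  i=8: a_8=2, p_8 = 2*1153 + 841 = 3147, q_8 = 2*85 + 62 = 232.
  i=9: a_9=3, p_9 = 3*3147 + 1153 = 10594, q_9 = 3*232 + 85 = 781.
  i=10: a_10=1, p_10 = 1*10594 + 3147 = 13741, q_10 = 1*781 + 232 = 1013.
  i=11: a_11=1, p_11 = 1*13741 + 10594 = 24335, q_11 = 1*1013 + 781 = 1794.
Check: 24335^2 - 184*1794^2 = 592192225 - 592192224 = 1, so (x, y) = (24335, 1794) solves the equation, and by the theorem it is the least positive solution.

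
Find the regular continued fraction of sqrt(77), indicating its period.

[8; (1, 3, 2, 3, 1, 16)]

Write x_i = (sqrt(77) + m_i)/d_i with (m_0, d_0) = (0, 1). a_0 = floor(sqrt(77)) = 8, since 8^2 = 64 <= 77 < 81 = 9^2.
Iterate m_{i+1} = d_i*a_i - m_i, d_{i+1} = (77 - m_{i+1}^2)/d_i, a_{i+1} = floor((a_0 + m_{i+1})/d_{i+1}):
  m_1 = 1*8 - 0 = 8, d_1 = (77 - 8^2)/1 = 13/1 = 13, a_1 = floor((8 + 8)/13) = 1.
  m_2 = 13*1 - 8 = 5, d_2 = (77 - 5^2)/13 = 52/13 = 4, a_2 = floor((8 + 5)/4) = 3.
  m_3 = 4*3 - 5 = 7, d_3 = (77 - 7^2)/4 = 28/4 = 7, a_3 = floor((8 + 7)/7) = 2.
  m_4 = 7*2 - 7 = 7, d_4 = (77 - 7^2)/7 = 28/7 = 4, a_4 = floor((8 + 7)/4) = 3.
  m_5 = 4*3 - 7 = 5, d_5 = (77 - 5^2)/4 = 52/4 = 13, a_5 = floor((8 + 5)/13) = 1.
  m_6 = 13*1 - 5 = 8, d_6 = (77 - 8^2)/13 = 13/13 = 1, a_6 = floor((8 + 8)/1) = 16.
  m_7 = 1*16 - 8 = 8, d_7 = (77 - 8^2)/1 = 13/1 = 13: (m_7, d_7) = (m_1, d_1) = (8, 13), so from here the quotients repeat a_1, ..., a_6; the period length is 6.
Hence the expansion of sqrt(77) is a_0 = 8 followed by the repeating block 1, 3, 2, 3, 1, 16 (period 6).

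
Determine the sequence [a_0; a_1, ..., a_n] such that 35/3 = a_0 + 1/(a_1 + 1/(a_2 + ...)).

Run the Euclidean algorithm on 35 and 3; the successive quotients are the partial quotients a_0, a_1, ... (each step inverts the fractional part left over by the previous one):
  35 = 11*3 + 2, so a_0 = 11.
  3 = 1*2 + 1, so a_1 = 1.
  2 = 2*1 + 0, so a_2 = 2.
The remainder reaches 0 after 3 divisions, so the expansion has 3 partial quotients, read off in order.

[11; 1, 2]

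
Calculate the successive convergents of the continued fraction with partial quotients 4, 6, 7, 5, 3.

4/1, 25/6, 179/43, 920/221, 2939/706

Using the convergent recurrence p_i = a_i*p_{i-1} + p_{i-2}, q_i = a_i*q_{i-1} + q_{i-2} with p_{-2}=0, p_{-1}=1, q_{-2}=1, q_{-1}=0:
  i=0: a_0=4, p_0 = 4*1 + 0 = 4, q_0 = 4*0 + 1 = 1.
  i=1: a_1=6, p_1 = 6*4 + 1 = 25, q_1 = 6*1 + 0 = 6.
  i=2: a_2=7, p_2 = 7*25 + 4 = 179, q_2 = 7*6 + 1 = 43.
  i=3: a_3=5, p_3 = 5*179 + 25 = 920, q_3 = 5*43 + 6 = 221.
  i=4: a_4=3, p_4 = 3*920 + 179 = 2939, q_4 = 3*221 + 43 = 706.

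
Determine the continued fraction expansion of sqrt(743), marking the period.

[27; (3, 1, 7, 27, 7, 1, 3, 54)]

Write x_i = (sqrt(743) + m_i)/d_i with (m_0, d_0) = (0, 1). a_0 = floor(sqrt(743)) = 27, since 27^2 = 729 <= 743 < 784 = 28^2.
Iterate m_{i+1} = d_i*a_i - m_i, d_{i+1} = (743 - m_{i+1}^2)/d_i, a_{i+1} = floor((a_0 + m_{i+1})/d_{i+1}):
  m_1 = 1*27 - 0 = 27, d_1 = (743 - 27^2)/1 = 14/1 = 14, a_1 = floor((27 + 27)/14) = 3.
  m_2 = 14*3 - 27 = 15, d_2 = (743 - 15^2)/14 = 518/14 = 37, a_2 = floor((27 + 15)/37) = 1.
  m_3 = 37*1 - 15 = 22, d_3 = (743 - 22^2)/37 = 259/37 = 7, a_3 = floor((27 + 22)/7) = 7.
  m_4 = 7*7 - 22 = 27, d_4 = (743 - 27^2)/7 = 14/7 = 2, a_4 = floor((27 + 27)/2) = 27.
  m_5 = 2*27 - 27 = 27, d_5 = (743 - 27^2)/2 = 14/2 = 7, a_5 = floor((27 + 27)/7) = 7.
  m_6 = 7*7 - 27 = 22, d_6 = (743 - 22^2)/7 = 259/7 = 37, a_6 = floor((27 + 22)/37) = 1.
  m_7 = 37*1 - 22 = 15, d_7 = (743 - 15^2)/37 = 518/37 = 14, a_7 = floor((27 + 15)/14) = 3.
  m_8 = 14*3 - 15 = 27, d_8 = (743 - 27^2)/14 = 14/14 = 1, a_8 = floor((27 + 27)/1) = 54.
  m_9 = 1*54 - 27 = 27, d_9 = (743 - 27^2)/1 = 14/1 = 14: (m_9, d_9) = (m_1, d_1) = (27, 14), so from here the quotients repeat a_1, ..., a_8; the period length is 8.
Hence the expansion of sqrt(743) is a_0 = 27 followed by the repeating block 3, 1, 7, 27, 7, 1, 3, 54 (period 8).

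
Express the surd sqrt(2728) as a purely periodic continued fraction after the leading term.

[52; (4, 2, 1, 10, 1, 10, 1, 2, 4, 104)]

Write x_i = (sqrt(2728) + m_i)/d_i with (m_0, d_0) = (0, 1). a_0 = floor(sqrt(2728)) = 52, since 52^2 = 2704 <= 2728 < 2809 = 53^2.
Iterate m_{i+1} = d_i*a_i - m_i, d_{i+1} = (2728 - m_{i+1}^2)/d_i, a_{i+1} = floor((a_0 + m_{i+1})/d_{i+1}):
  m_1 = 1*52 - 0 = 52, d_1 = (2728 - 52^2)/1 = 24/1 = 24, a_1 = floor((52 + 52)/24) = 4.
  m_2 = 24*4 - 52 = 44, d_2 = (2728 - 44^2)/24 = 792/24 = 33, a_2 = floor((52 + 44)/33) = 2.
  m_3 = 33*2 - 44 = 22, d_3 = (2728 - 22^2)/33 = 2244/33 = 68, a_3 = floor((52 + 22)/68) = 1.
  m_4 = 68*1 - 22 = 46, d_4 = (2728 - 46^2)/68 = 612/68 = 9, a_4 = floor((52 + 46)/9) = 10.
  m_5 = 9*10 - 46 = 44, d_5 = (2728 - 44^2)/9 = 792/9 = 88, a_5 = floor((52 + 44)/88) = 1.
  m_6 = 88*1 - 44 = 44, d_6 = (2728 - 44^2)/88 = 792/88 = 9, a_6 = floor((52 + 44)/9) = 10.
  m_7 = 9*10 - 44 = 46, d_7 = (2728 - 46^2)/9 = 612/9 = 68, a_7 = floor((52 + 46)/68) = 1.
  m_8 = 68*1 - 46 = 22, d_8 = (2728 - 22^2)/68 = 2244/68 = 33, a_8 = floor((52 + 22)/33) = 2.
  m_9 = 33*2 - 22 = 44, d_9 = (2728 - 44^2)/33 = 792/33 = 24, a_9 = floor((52 + 44)/24) = 4.
  m_10 = 24*4 - 44 = 52, d_10 = (2728 - 52^2)/24 = 24/24 = 1, a_10 = floor((52 + 52)/1) = 104.
  m_11 = 1*104 - 52 = 52, d_11 = (2728 - 52^2)/1 = 24/1 = 24: (m_11, d_11) = (m_1, d_1) = (52, 24), so from here the quotients repeat a_1, ..., a_10; the period length is 10.
Hence the expansion of sqrt(2728) is a_0 = 52 followed by the repeating block 4, 2, 1, 10, 1, 10, 1, 2, 4, 104 (period 10).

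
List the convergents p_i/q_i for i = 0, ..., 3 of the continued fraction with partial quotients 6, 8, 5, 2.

Using the convergent recurrence p_i = a_i*p_{i-1} + p_{i-2}, q_i = a_i*q_{i-1} + q_{i-2} with p_{-2}=0, p_{-1}=1, q_{-2}=1, q_{-1}=0:
  i=0: a_0=6, p_0 = 6*1 + 0 = 6, q_0 = 6*0 + 1 = 1.
  i=1: a_1=8, p_1 = 8*6 + 1 = 49, q_1 = 8*1 + 0 = 8.
  i=2: a_2=5, p_2 = 5*49 + 6 = 251, q_2 = 5*8 + 1 = 41.
  i=3: a_3=2, p_3 = 2*251 + 49 = 551, q_3 = 2*41 + 8 = 90.

6/1, 49/8, 251/41, 551/90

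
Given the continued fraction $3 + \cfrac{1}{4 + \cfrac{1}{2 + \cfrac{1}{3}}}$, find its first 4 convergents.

Using the convergent recurrence p_i = a_i*p_{i-1} + p_{i-2}, q_i = a_i*q_{i-1} + q_{i-2} with p_{-2}=0, p_{-1}=1, q_{-2}=1, q_{-1}=0:
  i=0: a_0=3, p_0 = 3*1 + 0 = 3, q_0 = 3*0 + 1 = 1.
  i=1: a_1=4, p_1 = 4*3 + 1 = 13, q_1 = 4*1 + 0 = 4.
  i=2: a_2=2, p_2 = 2*13 + 3 = 29, q_2 = 2*4 + 1 = 9.
  i=3: a_3=3, p_3 = 3*29 + 13 = 100, q_3 = 3*9 + 4 = 31.

3/1, 13/4, 29/9, 100/31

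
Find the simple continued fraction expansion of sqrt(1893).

Write x_i = (sqrt(1893) + m_i)/d_i with (m_0, d_0) = (0, 1). a_0 = floor(sqrt(1893)) = 43, since 43^2 = 1849 <= 1893 < 1936 = 44^2.
Iterate m_{i+1} = d_i*a_i - m_i, d_{i+1} = (1893 - m_{i+1}^2)/d_i, a_{i+1} = floor((a_0 + m_{i+1})/d_{i+1}):
  m_1 = 1*43 - 0 = 43, d_1 = (1893 - 43^2)/1 = 44/1 = 44, a_1 = floor((43 + 43)/44) = 1.
  m_2 = 44*1 - 43 = 1, d_2 = (1893 - 1^2)/44 = 1892/44 = 43, a_2 = floor((43 + 1)/43) = 1.
  m_3 = 43*1 - 1 = 42, d_3 = (1893 - 42^2)/43 = 129/43 = 3, a_3 = floor((43 + 42)/3) = 28.
  m_4 = 3*28 - 42 = 42, d_4 = (1893 - 42^2)/3 = 129/3 = 43, a_4 = floor((43 + 42)/43) = 1.
  m_5 = 43*1 - 42 = 1, d_5 = (1893 - 1^2)/43 = 1892/43 = 44, a_5 = floor((43 + 1)/44) = 1.
  m_6 = 44*1 - 1 = 43, d_6 = (1893 - 43^2)/44 = 44/44 = 1, a_6 = floor((43 + 43)/1) = 86.
  m_7 = 1*86 - 43 = 43, d_7 = (1893 - 43^2)/1 = 44/1 = 44: (m_7, d_7) = (m_1, d_1) = (43, 44), so from here the quotients repeat a_1, ..., a_6; the period length is 6.
Hence the expansion of sqrt(1893) is a_0 = 43 followed by the repeating block 1, 1, 28, 1, 1, 86 (period 6).

[43; (1, 1, 28, 1, 1, 86)]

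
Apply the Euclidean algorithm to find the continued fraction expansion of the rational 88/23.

Run the Euclidean algorithm on 88 and 23; the successive quotients are the partial quotients a_0, a_1, ... (each step inverts the fractional part left over by the previous one):
  88 = 3*23 + 19, so a_0 = 3.
  23 = 1*19 + 4, so a_1 = 1.
  19 = 4*4 + 3, so a_2 = 4.
  4 = 1*3 + 1, so a_3 = 1.
  3 = 3*1 + 0, so a_4 = 3.
The remainder reaches 0 after 5 divisions, so the expansion has 5 partial quotients, read off in order.

[3; 1, 4, 1, 3]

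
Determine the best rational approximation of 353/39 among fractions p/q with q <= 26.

Expand x = 353/39 as a continued fraction with the Euclidean algorithm:
  353 = 9*39 + 2, so a_0 = 9.
  39 = 19*2 + 1, so a_1 = 19.
  2 = 2*1 + 0, so a_2 = 2.
so x = [9; 19, 2].
Convergents (p_i = a_i*p_{i-1} + p_{i-2}, q_i = a_i*q_{i-1} + q_{i-2} with p_{-2}=0, p_{-1}=1, q_{-2}=1, q_{-1}=0), until the denominator exceeds 26:
  i=0: a_0=9, p_0 = 9*1 + 0 = 9, q_0 = 9*0 + 1 = 1.
  i=1: a_1=19, p_1 = 19*9 + 1 = 172, q_1 = 19*1 + 0 = 19.
  i=2: a_2=2, p_2 = 2*172 + 9 = 353, q_2 = 2*19 + 1 = 39.
q_2 = 39 > 26, so the last convergent with denominator <= 26 is p_1/q_1 = 172/19.
The closest fraction with denominator <= 26 is either p_1/q_1 or the intermediate fraction (k*p_1 + p_0)/(k*q_1 + q_0) with the largest k >= 1 whose denominator stays <= 26; these approach x as k grows, and every other convergent or intermediate fraction in range is farther away.
Largest k: floor((26 - q_0)/q_1) = floor((26 - 1)/19) = 1.
That gives (1*172 + 9)/(1*19 + 1) = 181/20.
Compare the errors: |x - 172/19| = |353*19 - 172*39|/(39*19) = 1/741, and |x - 181/20| = |353*20 - 181*39|/(39*20) = 1/780.
Cross-multiplying, 1*741 = 741 < 780 = 1*780, so 1/780 is smaller: the intermediate fraction 181/20 is closer to x than 172/19.

181/20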